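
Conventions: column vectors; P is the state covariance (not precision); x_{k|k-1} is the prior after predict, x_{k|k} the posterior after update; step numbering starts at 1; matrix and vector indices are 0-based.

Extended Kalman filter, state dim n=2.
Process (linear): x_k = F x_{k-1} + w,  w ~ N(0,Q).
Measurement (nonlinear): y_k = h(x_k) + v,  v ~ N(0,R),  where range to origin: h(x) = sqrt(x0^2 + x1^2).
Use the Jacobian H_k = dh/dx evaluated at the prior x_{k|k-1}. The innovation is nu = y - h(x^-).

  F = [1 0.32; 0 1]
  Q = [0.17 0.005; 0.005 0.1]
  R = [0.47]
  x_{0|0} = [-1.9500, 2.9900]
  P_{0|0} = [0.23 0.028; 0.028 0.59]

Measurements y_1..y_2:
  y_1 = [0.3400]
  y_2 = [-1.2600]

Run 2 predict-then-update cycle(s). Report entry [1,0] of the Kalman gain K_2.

step 1: x^-=[-0.9932, 2.9900]  P^-=[0.4783 0.2218; 0.2218 0.6900]  H_jac=[-0.3152 0.9490]  S=[1.0063]  K=[0.0593; 0.5813]  nu=[-2.8106]  x^+=[-1.1600, 1.3563]  P^+=[0.4748 0.1871; 0.1871 0.3500]
step 2: x^-=[-0.7259, 1.3563]  P^-=[0.8004 0.3041; 0.3041 0.4500]  H_jac=[-0.4719 0.8817]  S=[0.7450]  K=[-0.1471; 0.3399]  nu=[-2.7983]  x^+=[-0.3143, 0.4050]  P^+=[0.7843 0.3414; 0.3414 0.3639]

K[1,0] = 0.3399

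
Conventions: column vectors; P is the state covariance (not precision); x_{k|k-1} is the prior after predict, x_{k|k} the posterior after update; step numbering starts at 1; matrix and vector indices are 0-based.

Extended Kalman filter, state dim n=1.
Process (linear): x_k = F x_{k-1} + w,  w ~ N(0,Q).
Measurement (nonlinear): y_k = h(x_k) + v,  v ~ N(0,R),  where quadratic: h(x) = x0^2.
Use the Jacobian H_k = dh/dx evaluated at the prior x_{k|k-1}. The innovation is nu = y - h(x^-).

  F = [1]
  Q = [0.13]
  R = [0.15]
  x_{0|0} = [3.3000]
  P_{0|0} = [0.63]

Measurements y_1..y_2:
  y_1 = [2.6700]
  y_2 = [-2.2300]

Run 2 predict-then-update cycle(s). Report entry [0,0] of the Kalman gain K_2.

step 1: x^-=[3.3000]  P^-=[0.7600]  H_jac=[6.6000]  S=[33.2556]  K=[0.1508]  nu=[-8.2200]  x^+=[2.0602]  P^+=[0.0034]
step 2: x^-=[2.0602]  P^-=[0.1334]  H_jac=[4.1203]  S=[2.4152]  K=[0.2276]  nu=[-6.4743]  x^+=[0.5864]  P^+=[0.0083]

K[0,0] = 0.2276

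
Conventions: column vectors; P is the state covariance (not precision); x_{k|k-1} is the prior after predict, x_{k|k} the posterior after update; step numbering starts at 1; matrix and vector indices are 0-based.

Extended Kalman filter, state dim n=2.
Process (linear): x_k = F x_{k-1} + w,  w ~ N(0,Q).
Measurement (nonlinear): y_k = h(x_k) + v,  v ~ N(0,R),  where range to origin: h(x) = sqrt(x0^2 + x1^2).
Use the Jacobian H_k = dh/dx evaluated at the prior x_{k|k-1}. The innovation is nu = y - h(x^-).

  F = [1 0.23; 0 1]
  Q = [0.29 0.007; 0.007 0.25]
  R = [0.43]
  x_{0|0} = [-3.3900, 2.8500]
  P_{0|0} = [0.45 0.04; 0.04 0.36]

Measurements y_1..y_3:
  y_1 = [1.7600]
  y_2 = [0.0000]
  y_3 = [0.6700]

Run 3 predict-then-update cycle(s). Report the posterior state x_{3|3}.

x_post = [-0.4323, 0.7563]

step 1: x^-=[-2.7345, 2.8500]  P^-=[0.7774 0.1298; 0.1298 0.6100]  H_jac=[-0.6923 0.7216]  S=[0.9906]  K=[-0.4488; 0.3536]  nu=[-2.1897]  x^+=[-1.7517, 2.0757]  P^+=[0.5779 0.2870; 0.2870 0.4861]
step 2: x^-=[-1.2743, 2.0757]  P^-=[1.0256 0.4058; 0.4058 0.7361]  H_jac=[-0.5232 0.8522]  S=[0.8835]  K=[-0.2159; 0.4697]  nu=[-2.4356]  x^+=[-0.7484, 0.9316]  P^+=[0.9845 0.4954; 0.4954 0.5412]
step 3: x^-=[-0.5341, 0.9316]  P^-=[1.5310 0.6269; 0.6269 0.7912]  H_jac=[-0.4974 0.8675]  S=[0.8632]  K=[-0.2522; 0.4339]  nu=[-0.4038]  x^+=[-0.4323, 0.7563]  P^+=[1.4761 0.7214; 0.7214 0.6287]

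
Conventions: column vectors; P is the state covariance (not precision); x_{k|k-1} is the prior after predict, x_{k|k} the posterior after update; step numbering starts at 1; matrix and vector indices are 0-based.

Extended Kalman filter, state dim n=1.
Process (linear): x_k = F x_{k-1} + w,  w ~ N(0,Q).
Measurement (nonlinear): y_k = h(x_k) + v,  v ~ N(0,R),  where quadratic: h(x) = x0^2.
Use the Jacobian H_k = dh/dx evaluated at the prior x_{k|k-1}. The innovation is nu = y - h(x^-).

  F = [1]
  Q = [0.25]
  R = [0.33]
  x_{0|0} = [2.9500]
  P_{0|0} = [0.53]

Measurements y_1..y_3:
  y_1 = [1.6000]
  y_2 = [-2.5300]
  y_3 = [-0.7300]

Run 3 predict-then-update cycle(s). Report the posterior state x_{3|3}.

x_post = [-0.0124]

step 1: x^-=[2.9500]  P^-=[0.7800]  H_jac=[5.9000]  S=[27.4818]  K=[0.1675]  nu=[-7.1025]  x^+=[1.7606]  P^+=[0.0094]
step 2: x^-=[1.7606]  P^-=[0.2594]  H_jac=[3.5213]  S=[3.5460]  K=[0.2576]  nu=[-5.6299]  x^+=[0.3106]  P^+=[0.0241]
step 3: x^-=[0.3106]  P^-=[0.2741]  H_jac=[0.6212]  S=[0.4358]  K=[0.3908]  nu=[-0.8265]  x^+=[-0.0124]  P^+=[0.2076]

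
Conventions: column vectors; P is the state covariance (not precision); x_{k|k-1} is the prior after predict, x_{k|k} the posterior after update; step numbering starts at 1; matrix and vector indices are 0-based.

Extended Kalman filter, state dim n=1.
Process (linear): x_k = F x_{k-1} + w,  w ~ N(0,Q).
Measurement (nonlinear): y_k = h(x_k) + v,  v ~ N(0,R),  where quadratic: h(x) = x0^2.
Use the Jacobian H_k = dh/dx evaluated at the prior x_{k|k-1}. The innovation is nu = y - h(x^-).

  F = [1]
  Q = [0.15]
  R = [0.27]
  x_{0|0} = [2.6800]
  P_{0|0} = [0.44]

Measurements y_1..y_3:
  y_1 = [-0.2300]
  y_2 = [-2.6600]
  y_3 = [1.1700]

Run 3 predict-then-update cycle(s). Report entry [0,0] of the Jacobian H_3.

step 1: x^-=[2.6800]  P^-=[0.5900]  H_jac=[5.3600]  S=[17.2205]  K=[0.1836]  nu=[-7.4124]  x^+=[1.3188]  P^+=[0.0093]
step 2: x^-=[1.3188]  P^-=[0.1593]  H_jac=[2.6375]  S=[1.3778]  K=[0.3048]  nu=[-4.3992]  x^+=[-0.0223]  P^+=[0.0312]
step 3: x^-=[-0.0223]  P^-=[0.1812]  H_jac=[-0.0446]  S=[0.2704]  K=[-0.0299]  nu=[1.1695]  x^+=[-0.0572]  P^+=[0.1810]

H_jac[0,0] = -0.0446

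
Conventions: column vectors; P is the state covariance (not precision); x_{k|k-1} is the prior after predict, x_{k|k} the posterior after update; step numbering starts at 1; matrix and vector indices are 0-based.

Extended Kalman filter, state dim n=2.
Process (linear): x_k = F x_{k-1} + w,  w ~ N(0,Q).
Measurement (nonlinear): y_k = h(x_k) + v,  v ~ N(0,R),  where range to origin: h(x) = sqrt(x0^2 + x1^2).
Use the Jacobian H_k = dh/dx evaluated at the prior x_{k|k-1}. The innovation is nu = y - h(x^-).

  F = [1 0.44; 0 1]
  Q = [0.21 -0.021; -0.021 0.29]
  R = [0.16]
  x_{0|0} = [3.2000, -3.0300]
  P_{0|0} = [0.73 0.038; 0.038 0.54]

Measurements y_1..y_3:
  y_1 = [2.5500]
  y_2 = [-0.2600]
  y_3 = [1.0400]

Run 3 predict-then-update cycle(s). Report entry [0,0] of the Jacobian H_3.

H_jac[0,0] = 0.9998

step 1: x^-=[1.8668, -3.0300]  P^-=[1.0780 0.2546; 0.2546 0.8300]  H_jac=[0.5245 -0.8514]  S=[0.8308]  K=[0.4197; -0.6898]  nu=[-1.0089]  x^+=[1.4434, -2.3341]  P^+=[0.9316 0.4951; 0.4951 0.4347]
step 2: x^-=[0.4164, -2.3341]  P^-=[1.6615 0.6654; 0.6654 0.7247]  H_jac=[0.1756 -0.9845]  S=[0.6835]  K=[-0.5314; -0.8728]  nu=[-2.6309]  x^+=[1.8146, -0.0378]  P^+=[1.4685 0.3483; 0.3483 0.2040]
step 3: x^-=[1.7979, -0.0378]  P^-=[2.0245 0.4171; 0.4171 0.4940]  H_jac=[0.9998 -0.0210]  S=[2.1663]  K=[0.9303; 0.1877]  nu=[-0.7583]  x^+=[1.0925, -0.1801]  P^+=[0.1497 0.0388; 0.0388 0.4177]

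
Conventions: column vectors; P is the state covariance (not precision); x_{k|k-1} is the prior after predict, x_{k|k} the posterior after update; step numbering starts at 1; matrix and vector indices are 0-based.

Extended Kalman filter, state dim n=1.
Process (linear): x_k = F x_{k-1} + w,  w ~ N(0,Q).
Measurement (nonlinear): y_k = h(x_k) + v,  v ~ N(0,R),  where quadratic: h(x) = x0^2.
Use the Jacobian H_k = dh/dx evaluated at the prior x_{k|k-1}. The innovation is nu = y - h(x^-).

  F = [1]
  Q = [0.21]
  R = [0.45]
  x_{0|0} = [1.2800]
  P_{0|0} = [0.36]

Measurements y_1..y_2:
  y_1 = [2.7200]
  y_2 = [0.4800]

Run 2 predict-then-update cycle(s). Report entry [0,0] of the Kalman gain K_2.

step 1: x^-=[1.2800]  P^-=[0.5700]  H_jac=[2.5600]  S=[4.1856]  K=[0.3486]  nu=[1.0816]  x^+=[1.6571]  P^+=[0.0613]
step 2: x^-=[1.6571]  P^-=[0.2713]  H_jac=[3.3142]  S=[3.4297]  K=[0.2621]  nu=[-2.2659]  x^+=[1.0631]  P^+=[0.0356]

K[0,0] = 0.2621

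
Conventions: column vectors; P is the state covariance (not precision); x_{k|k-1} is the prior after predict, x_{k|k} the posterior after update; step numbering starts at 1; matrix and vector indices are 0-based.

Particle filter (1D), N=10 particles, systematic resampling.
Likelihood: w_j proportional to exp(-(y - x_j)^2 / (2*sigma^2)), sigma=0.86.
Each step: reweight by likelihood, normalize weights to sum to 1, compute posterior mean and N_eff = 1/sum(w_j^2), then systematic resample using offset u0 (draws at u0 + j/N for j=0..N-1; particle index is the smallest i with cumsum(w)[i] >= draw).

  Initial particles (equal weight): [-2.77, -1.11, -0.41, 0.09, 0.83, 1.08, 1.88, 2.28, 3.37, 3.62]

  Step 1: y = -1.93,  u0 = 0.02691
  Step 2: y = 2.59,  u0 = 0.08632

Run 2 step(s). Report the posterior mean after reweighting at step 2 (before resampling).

post_mean = -0.4642

step 1: w=[0.4039, 0.4131, 0.1365, 0.0413, 0.0038, 0.0014, 0.0000, 0.0000, 0.0000, 0.0000]  mean=-1.6249  Neff=2.8237  idx=[0, 0, 0, 0, 1, 1, 1, 1, 2, 2]
step 2: w=[0.0000, 0.0000, 0.0000, 0.0000, 0.0194, 0.0194, 0.0194, 0.0194, 0.4613, 0.4613]  mean=-0.4642  Neff=2.3417  idx=[8, 8, 8, 8, 8, 9, 9, 9, 9, 9]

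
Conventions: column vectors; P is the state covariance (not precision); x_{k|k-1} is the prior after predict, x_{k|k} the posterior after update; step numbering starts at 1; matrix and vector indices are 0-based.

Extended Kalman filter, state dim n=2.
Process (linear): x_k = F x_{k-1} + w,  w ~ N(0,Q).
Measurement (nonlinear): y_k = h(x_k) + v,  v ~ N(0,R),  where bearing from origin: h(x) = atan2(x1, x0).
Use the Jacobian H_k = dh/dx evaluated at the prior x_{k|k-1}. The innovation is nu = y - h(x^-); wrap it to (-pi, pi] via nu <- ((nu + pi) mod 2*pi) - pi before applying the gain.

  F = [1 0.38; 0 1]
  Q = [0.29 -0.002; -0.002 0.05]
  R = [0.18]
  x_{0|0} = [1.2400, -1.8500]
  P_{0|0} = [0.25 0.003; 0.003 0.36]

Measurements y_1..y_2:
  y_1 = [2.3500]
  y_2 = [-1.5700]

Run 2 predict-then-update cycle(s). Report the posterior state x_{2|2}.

x_post = [-2.5276, -2.9813]

step 1: x^-=[0.5370, -1.8500]  P^-=[0.5943 0.1378; 0.1378 0.4100]  H_jac=[0.4985 0.1447]  S=[0.3562]  K=[0.8878; 0.3595]  nu=[-2.6449]  x^+=[-1.8111, -2.8007]  P^+=[0.3135 0.0241; 0.0241 0.3640]
step 2: x^-=[-2.8754, -2.8007]  P^-=[0.6744 0.1604; 0.1604 0.4140]  H_jac=[0.1738 -0.1785]  S=[0.2036]  K=[0.4352; -0.2259]  nu=[0.7993]  x^+=[-2.5276, -2.9813]  P^+=[0.6359 0.1805; 0.1805 0.4036]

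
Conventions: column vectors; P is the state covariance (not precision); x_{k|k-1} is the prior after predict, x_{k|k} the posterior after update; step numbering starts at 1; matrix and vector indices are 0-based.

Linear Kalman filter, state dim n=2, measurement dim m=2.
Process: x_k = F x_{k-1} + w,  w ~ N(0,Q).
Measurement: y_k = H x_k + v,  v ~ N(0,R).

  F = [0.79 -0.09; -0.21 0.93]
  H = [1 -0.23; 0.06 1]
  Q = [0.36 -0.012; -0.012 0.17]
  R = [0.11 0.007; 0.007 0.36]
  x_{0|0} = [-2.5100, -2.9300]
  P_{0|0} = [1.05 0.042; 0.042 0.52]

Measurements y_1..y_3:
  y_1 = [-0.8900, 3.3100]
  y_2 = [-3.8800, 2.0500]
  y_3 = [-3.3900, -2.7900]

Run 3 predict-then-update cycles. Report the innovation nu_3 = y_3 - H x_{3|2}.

innov = [-0.3694, -5.0972]

step 1: x^-=[-1.7192, -2.1978]  P^-=[1.0135 -0.1981; -0.1981 0.6496]  S=[1.2490 -0.2769; -0.2769 0.9895]  K=[0.8713 0.1051; -0.1443 0.6041]  nu=[0.3237, 5.6110]  x^+=[-0.8473, 1.1453]  P^+=[0.1052 0.0376; 0.0376 0.2142]
step 2: x^-=[-0.7724, 1.2431]  P^-=[0.4221 -0.0190; -0.0190 0.3452]  S=[0.5591 -0.0658; -0.0658 0.7045]  K=[0.7723 0.0811; -0.1199 0.4772]  nu=[-2.8217, 0.8533]  x^+=[-2.8824, 1.9885]  P^+=[0.0922 0.0291; 0.0291 0.1692]
step 3: x^-=[-2.4561, 2.4546]  P^-=[0.4148 -0.0195; -0.0195 0.3091]  S=[0.5501 -0.0585; -0.0585 0.6682]  K=[0.7702 0.0754; -0.1169 0.4505]  nu=[-0.3694, -5.0972]  x^+=[-3.1248, 0.2012]  P^+=[0.0915 0.0270; 0.0270 0.1598]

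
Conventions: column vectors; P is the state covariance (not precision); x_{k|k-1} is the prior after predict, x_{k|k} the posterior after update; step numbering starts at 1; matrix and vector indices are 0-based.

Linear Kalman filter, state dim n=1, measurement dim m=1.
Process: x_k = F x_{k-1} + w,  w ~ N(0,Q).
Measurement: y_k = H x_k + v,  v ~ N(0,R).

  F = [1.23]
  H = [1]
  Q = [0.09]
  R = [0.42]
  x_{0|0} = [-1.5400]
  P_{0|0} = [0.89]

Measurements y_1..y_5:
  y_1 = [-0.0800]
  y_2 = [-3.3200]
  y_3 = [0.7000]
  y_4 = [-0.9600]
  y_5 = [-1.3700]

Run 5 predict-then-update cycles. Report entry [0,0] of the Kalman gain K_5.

step 1: x^-=[-1.8942]  P^-=[1.4365]  S=[1.8565]  K=[0.7738]  nu=[1.8142]  x^+=[-0.4904]  P^+=[0.3250]
step 2: x^-=[-0.6032]  P^-=[0.5817]  S=[1.0017]  K=[0.5807]  nu=[-2.7168]  x^+=[-2.1809]  P^+=[0.2439]
step 3: x^-=[-2.6825]  P^-=[0.4590]  S=[0.8790]  K=[0.5222]  nu=[3.3825]  x^+=[-0.9162]  P^+=[0.2193]
step 4: x^-=[-1.1269]  P^-=[0.4218]  S=[0.8418]  K=[0.5011]  nu=[0.1669]  x^+=[-1.0433]  P^+=[0.2104]
step 5: x^-=[-1.2833]  P^-=[0.4084]  S=[0.8284]  K=[0.4930]  nu=[-0.0867]  x^+=[-1.3260]  P^+=[0.2071]

K[0,0] = 0.4930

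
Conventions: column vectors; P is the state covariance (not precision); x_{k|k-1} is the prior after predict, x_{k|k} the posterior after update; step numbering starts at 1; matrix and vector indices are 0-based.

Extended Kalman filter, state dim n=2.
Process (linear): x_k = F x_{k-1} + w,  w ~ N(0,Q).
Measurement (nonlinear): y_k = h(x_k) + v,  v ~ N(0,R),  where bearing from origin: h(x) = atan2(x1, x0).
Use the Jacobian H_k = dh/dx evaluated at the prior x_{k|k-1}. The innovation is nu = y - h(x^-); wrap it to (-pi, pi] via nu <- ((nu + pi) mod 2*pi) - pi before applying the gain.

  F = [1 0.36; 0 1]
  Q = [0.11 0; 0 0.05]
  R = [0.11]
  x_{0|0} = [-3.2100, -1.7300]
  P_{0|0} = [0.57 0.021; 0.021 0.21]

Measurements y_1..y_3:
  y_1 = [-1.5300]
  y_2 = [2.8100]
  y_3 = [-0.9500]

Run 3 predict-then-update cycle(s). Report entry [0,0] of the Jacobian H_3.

H_jac[0,0] = 0.0630

step 1: x^-=[-3.8328, -1.7300]  P^-=[0.7223 0.0966; 0.0966 0.2600]  H_jac=[0.0978 -0.2167]  S=[0.1250]  K=[0.3977; -0.3751]  nu=[1.1876]  x^+=[-3.3604, -2.1755]  P^+=[0.7026 0.1153; 0.1153 0.2424]
step 2: x^-=[-4.1436, -2.1755]  P^-=[0.9270 0.2025; 0.2025 0.2924]  H_jac=[0.0993 -0.1892]  S=[0.1220]  K=[0.4406; -0.2885]  nu=[-0.8151]  x^+=[-4.5028, -1.9403]  P^+=[0.9033 0.2180; 0.2180 0.2822]
step 3: x^-=[-5.2013, -1.9403]  P^-=[1.2068 0.3196; 0.3196 0.3322]  H_jac=[0.0630 -0.1688]  S=[0.1175]  K=[0.1876; -0.3061]  nu=[1.8345]  x^+=[-4.8571, -2.5018]  P^+=[1.2027 0.3264; 0.3264 0.3212]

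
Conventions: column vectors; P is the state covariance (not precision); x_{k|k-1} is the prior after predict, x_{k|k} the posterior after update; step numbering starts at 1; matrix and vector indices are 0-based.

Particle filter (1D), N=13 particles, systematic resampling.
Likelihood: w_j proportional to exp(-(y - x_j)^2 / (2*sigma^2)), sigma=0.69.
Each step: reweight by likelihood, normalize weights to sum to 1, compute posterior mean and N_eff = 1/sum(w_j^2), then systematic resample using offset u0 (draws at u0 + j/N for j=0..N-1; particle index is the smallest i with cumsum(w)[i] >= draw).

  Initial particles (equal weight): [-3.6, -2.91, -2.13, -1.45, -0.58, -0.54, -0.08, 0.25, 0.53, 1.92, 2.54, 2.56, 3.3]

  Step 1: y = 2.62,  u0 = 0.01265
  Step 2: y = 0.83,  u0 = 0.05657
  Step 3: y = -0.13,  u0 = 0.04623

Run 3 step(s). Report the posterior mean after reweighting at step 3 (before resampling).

step 1: w=[0.0000, 0.0000, 0.0000, 0.0000, 0.0000, 0.0000, 0.0001, 0.0009, 0.0032, 0.1859, 0.3089, 0.3098, 0.1913]  mean=2.5676  Neff=3.8093  idx=[9, 9, 9, 10, 10, 10, 10, 11, 11, 11, 11, 12, 12]
step 2: w=[0.2348, 0.2348, 0.2348, 0.0379, 0.0379, 0.0379, 0.0379, 0.0353, 0.0353, 0.0353, 0.0353, 0.0013, 0.0013]  mean=2.1081  Neff=5.6767  idx=[0, 0, 0, 1, 1, 1, 2, 2, 2, 4, 6, 8, 10]
step 3: w=[0.1090, 0.1090, 0.1090, 0.1090, 0.1090, 0.1090, 0.1090, 0.1090, 0.1090, 0.0050, 0.0050, 0.0045, 0.0045]  mean=1.9320  Neff=9.3459  idx=[0, 1, 1, 2, 3, 3, 4, 5, 6, 6, 7, 8, 8]

post_mean = 1.9320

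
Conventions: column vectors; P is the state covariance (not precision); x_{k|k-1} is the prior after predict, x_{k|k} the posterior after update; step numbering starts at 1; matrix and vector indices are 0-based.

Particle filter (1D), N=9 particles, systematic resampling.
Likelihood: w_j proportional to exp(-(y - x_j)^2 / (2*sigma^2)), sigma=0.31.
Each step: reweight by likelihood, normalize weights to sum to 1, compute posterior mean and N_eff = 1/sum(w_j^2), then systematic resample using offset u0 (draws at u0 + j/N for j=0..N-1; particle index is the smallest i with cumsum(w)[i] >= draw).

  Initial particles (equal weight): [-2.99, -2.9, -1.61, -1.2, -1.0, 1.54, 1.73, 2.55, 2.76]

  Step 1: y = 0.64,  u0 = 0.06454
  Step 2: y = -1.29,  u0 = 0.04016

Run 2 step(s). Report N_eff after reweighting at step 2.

step 1: w=[0.0000, 0.0000, 0.0000, 0.0000, 0.0000, 0.8773, 0.1227, 0.0000, 0.0000]  mean=1.5632  Neff=1.2745  idx=[5, 5, 5, 5, 5, 5, 5, 5, 6]
step 2: w=[0.1250, 0.1250, 0.1250, 0.1250, 0.1250, 0.1250, 0.1250, 0.1250, 0.0004]  mean=1.5401  Neff=8.0062  idx=[0, 1, 2, 2, 3, 4, 5, 6, 7]

N_eff = 8.0062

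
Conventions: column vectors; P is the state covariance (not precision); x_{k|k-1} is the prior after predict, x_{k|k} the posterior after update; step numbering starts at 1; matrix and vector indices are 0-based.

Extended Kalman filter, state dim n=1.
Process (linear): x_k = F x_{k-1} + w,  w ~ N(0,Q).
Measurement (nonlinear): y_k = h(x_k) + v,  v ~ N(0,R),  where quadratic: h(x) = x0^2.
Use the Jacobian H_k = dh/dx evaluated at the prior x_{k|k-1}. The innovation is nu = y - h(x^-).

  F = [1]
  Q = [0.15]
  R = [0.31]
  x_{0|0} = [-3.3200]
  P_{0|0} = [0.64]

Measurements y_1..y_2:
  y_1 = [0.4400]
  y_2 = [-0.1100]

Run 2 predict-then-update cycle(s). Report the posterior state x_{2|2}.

x_post = [-0.9650]

step 1: x^-=[-3.3200]  P^-=[0.7900]  H_jac=[-6.6400]  S=[35.1408]  K=[-0.1493]  nu=[-10.5824]  x^+=[-1.7403]  P^+=[0.0070]
step 2: x^-=[-1.7403]  P^-=[0.1570]  H_jac=[-3.4806]  S=[2.2117]  K=[-0.2470]  nu=[-3.1387]  x^+=[-0.9650]  P^+=[0.0220]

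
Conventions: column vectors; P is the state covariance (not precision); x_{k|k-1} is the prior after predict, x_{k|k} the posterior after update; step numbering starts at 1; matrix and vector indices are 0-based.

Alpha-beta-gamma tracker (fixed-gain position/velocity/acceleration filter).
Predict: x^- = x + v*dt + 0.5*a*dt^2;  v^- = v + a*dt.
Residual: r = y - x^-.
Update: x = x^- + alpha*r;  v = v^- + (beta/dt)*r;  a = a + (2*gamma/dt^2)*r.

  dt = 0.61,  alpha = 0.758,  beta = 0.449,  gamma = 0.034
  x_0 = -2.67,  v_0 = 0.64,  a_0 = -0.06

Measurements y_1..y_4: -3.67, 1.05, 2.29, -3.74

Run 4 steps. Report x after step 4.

x_post = -1.7545

step 1: x_pred=-2.2908  r=-1.3792  x^+=-3.3362  v^+=-0.4118  a^+=-0.3121
step 2: x_pred=-3.6455  r=4.6955  x^+=-0.0863  v^+=2.8540  a^+=0.5460
step 3: x_pred=1.7562  r=0.5338  x^+=2.1608  v^+=3.5800  a^+=0.6436
step 4: x_pred=4.4644  r=-8.2044  x^+=-1.7545  v^+=-2.0664  a^+=-0.8557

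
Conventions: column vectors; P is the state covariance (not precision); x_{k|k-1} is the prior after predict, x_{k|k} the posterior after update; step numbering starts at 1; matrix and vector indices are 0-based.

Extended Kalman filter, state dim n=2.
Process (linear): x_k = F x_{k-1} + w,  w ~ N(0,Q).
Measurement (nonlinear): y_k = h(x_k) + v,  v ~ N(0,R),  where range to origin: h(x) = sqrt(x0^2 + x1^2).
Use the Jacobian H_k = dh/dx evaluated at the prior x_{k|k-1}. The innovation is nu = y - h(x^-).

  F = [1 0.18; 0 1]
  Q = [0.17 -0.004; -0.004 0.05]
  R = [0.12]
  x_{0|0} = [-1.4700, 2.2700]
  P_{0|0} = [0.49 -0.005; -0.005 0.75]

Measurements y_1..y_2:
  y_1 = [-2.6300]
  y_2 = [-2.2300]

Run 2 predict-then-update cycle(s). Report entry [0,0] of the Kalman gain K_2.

K[0,0] = -0.8658

step 1: x^-=[-1.0614, 2.2700]  P^-=[0.6825 0.1260; 0.1260 0.8000]  H_jac=[-0.4236 0.9059]  S=[0.8022]  K=[-0.2181; 0.8368]  nu=[-5.1359]  x^+=[0.0586, -2.0278]  P^+=[0.6444 0.2724; 0.2724 0.2382]
step 2: x^-=[-0.3064, -2.0278]  P^-=[0.9201 0.3113; 0.3113 0.2882]  H_jac=[-0.1494 -0.9888]  S=[0.5143]  K=[-0.8658; -0.6446]  nu=[-4.2809]  x^+=[3.3998, 0.7314]  P^+=[0.5346 0.0243; 0.0243 0.0746]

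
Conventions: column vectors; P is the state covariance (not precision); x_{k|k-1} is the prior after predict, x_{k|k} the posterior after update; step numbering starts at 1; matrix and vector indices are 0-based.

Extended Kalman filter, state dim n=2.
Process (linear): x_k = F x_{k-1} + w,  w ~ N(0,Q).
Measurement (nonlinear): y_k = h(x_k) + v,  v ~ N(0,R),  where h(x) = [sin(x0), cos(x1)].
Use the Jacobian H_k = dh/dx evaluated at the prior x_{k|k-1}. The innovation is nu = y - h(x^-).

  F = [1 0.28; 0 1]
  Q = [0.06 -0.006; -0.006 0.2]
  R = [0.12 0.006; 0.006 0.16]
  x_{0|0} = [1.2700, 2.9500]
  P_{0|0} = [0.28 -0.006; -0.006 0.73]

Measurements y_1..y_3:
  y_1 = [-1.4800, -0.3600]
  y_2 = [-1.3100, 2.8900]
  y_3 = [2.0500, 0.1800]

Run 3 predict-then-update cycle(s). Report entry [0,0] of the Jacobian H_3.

step 1: x^-=[2.0960, 2.9500]  P^-=[0.3939 0.1924; 0.1924 0.9300]  H_jac=[-0.5014 0.0000; 0.0000 -0.1904]  S=[0.2190 0.0244; 0.0244 0.1937]  K=[-0.8931 -0.0768; -0.3435 -0.8709]  nu=[-2.3452, 0.6217]  x^+=[4.1429, 3.2142]  P^+=[0.2147 0.0926; 0.0926 0.7426]
step 2: x^-=[5.0429, 3.2142]  P^-=[0.3848 0.2946; 0.2946 0.9426]  H_jac=[0.3245 0.0000; 0.0000 0.0726]  S=[0.1605 0.0129; 0.0129 0.1650]  K=[0.7723 0.0690; 0.5657 0.3703]  nu=[-0.3641, 3.8874]  x^+=[5.0300, 4.4479]  P^+=[0.2869 0.2160; 0.2160 0.8632]
step 3: x^-=[6.2754, 4.4479]  P^-=[0.5355 0.4517; 0.4517 1.0632]  H_jac=[1.0000 0.0000; 0.0000 0.9652]  S=[0.6555 0.4420; 0.4420 1.1506]  K=[0.7577 0.0879; 0.1183 0.8465]  nu=[2.0577, 0.4414]  x^+=[7.8734, 5.0650]  P^+=[0.0915 0.0193; 0.0193 0.1411]

H_jac[0,0] = 1.0000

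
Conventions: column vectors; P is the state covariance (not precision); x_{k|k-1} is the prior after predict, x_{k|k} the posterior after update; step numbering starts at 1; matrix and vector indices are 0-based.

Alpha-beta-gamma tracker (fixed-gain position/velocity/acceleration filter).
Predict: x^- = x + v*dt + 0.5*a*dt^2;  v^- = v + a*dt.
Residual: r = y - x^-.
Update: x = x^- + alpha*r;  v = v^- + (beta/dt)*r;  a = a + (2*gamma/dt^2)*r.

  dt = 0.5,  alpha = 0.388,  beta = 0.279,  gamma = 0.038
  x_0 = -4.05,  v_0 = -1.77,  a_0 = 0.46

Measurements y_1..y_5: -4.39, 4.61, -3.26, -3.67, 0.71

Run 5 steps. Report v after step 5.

v_post = 2.2357

step 1: x_pred=-4.8775  r=0.4875  x^+=-4.6883  v^+=-1.2680  a^+=0.6082
step 2: x_pred=-5.2463  r=9.8563  x^+=-1.4221  v^+=4.5359  a^+=3.6045
step 3: x_pred=1.2965  r=-4.5565  x^+=-0.4714  v^+=3.7957  a^+=2.2194
step 4: x_pred=1.7038  r=-5.3738  x^+=-0.3812  v^+=1.9068  a^+=0.5857
step 5: x_pred=0.6454  r=0.0646  x^+=0.6705  v^+=2.2357  a^+=0.6054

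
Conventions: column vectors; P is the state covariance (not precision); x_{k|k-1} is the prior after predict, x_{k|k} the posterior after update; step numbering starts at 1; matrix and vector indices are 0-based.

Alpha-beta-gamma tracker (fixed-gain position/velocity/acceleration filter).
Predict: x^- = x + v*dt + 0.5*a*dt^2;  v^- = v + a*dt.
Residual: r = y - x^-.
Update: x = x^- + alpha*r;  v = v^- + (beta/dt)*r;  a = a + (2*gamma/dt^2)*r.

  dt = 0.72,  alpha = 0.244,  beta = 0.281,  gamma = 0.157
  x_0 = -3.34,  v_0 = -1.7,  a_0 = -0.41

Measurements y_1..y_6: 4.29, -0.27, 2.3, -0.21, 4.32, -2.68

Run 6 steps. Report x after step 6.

step 1: x_pred=-4.6703  r=8.9603  x^+=-2.4840  v^+=1.5018  a^+=5.0173
step 2: x_pred=-0.1022  r=-0.1678  x^+=-0.1431  v^+=5.0488  a^+=4.9157
step 3: x_pred=4.7661  r=-2.4661  x^+=4.1644  v^+=7.6256  a^+=3.4219
step 4: x_pred=10.5418  r=-10.7518  x^+=7.9183  v^+=5.8932  a^+=-3.0905
step 5: x_pred=11.3604  r=-7.0404  x^+=9.6425  v^+=0.9203  a^+=-7.3550
step 6: x_pred=8.3987  r=-11.0787  x^+=5.6955  v^+=-8.6991  a^+=-14.0655

x_post = 5.6955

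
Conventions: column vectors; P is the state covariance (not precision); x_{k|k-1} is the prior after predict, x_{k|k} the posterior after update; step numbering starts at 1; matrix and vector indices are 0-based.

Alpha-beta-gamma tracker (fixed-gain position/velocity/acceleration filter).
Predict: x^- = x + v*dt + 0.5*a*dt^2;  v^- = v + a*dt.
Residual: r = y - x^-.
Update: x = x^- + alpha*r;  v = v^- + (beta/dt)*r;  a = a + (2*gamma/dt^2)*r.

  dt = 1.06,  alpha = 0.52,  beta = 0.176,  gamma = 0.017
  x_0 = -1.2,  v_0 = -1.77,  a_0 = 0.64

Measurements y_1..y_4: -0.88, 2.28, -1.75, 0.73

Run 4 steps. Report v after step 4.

step 1: x_pred=-2.7166  r=1.8366  x^+=-1.7616  v^+=-0.7866  a^+=0.6956
step 2: x_pred=-2.2047  r=4.4847  x^+=0.1274  v^+=0.6953  a^+=0.8313
step 3: x_pred=1.3314  r=-3.0814  x^+=-0.2709  v^+=1.0648  a^+=0.7380
step 4: x_pred=1.2724  r=-0.5424  x^+=0.9904  v^+=1.7571  a^+=0.7216

v_post = 1.7571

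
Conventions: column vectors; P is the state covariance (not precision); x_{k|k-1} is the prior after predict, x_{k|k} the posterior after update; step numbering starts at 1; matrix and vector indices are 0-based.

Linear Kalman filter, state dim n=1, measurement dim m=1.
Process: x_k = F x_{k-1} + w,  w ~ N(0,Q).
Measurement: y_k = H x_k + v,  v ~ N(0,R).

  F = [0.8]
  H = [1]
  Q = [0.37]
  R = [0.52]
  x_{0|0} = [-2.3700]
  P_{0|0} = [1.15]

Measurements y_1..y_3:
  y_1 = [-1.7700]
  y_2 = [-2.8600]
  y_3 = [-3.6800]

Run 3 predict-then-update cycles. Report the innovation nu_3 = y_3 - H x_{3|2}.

step 1: x^-=[-1.8960]  P^-=[1.1060]  S=[1.6260]  K=[0.6802]  nu=[0.1260]  x^+=[-1.8103]  P^+=[0.3537]
step 2: x^-=[-1.4482]  P^-=[0.5964]  S=[1.1164]  K=[0.5342]  nu=[-1.4118]  x^+=[-2.2024]  P^+=[0.2778]
step 3: x^-=[-1.7619]  P^-=[0.5478]  S=[1.0678]  K=[0.5130]  nu=[-1.9181]  x^+=[-2.7459]  P^+=[0.2668]

innov = [-1.9181]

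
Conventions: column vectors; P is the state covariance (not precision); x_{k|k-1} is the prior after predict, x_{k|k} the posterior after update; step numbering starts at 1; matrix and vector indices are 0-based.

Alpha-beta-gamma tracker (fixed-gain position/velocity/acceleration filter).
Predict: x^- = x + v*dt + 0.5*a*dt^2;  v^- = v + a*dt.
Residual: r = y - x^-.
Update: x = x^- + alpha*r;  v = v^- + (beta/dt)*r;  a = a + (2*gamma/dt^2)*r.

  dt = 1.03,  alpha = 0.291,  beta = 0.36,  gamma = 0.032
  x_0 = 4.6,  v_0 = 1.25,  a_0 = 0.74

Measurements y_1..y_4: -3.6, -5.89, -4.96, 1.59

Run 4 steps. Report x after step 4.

step 1: x_pred=6.2800  r=-9.8800  x^+=3.4049  v^+=-1.4410  a^+=0.1440
step 2: x_pred=1.9971  r=-7.8871  x^+=-0.2981  v^+=-4.0494  a^+=-0.3318
step 3: x_pred=-4.6449  r=-0.3151  x^+=-4.7366  v^+=-4.5013  a^+=-0.3508
step 4: x_pred=-9.5590  r=11.1490  x^+=-6.3146  v^+=-0.9659  a^+=0.3217

x_post = -6.3146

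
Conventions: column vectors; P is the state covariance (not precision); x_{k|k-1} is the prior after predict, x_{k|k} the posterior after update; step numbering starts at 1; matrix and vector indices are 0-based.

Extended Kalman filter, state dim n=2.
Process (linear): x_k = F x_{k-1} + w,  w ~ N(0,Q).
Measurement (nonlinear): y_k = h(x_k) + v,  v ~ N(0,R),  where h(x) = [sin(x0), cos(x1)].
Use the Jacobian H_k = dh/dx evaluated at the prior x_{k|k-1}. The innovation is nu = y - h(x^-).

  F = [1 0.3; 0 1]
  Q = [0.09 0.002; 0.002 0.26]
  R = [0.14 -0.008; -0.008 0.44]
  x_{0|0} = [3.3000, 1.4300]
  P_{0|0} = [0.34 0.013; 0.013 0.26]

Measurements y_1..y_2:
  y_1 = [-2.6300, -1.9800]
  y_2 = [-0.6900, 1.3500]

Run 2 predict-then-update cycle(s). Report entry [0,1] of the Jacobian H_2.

H_jac[0,1] = 0.0000

step 1: x^-=[3.7290, 1.4300]  P^-=[0.4612 0.0930; 0.0930 0.5200]  H_jac=[-0.8324 0.0000; 0.0000 -0.9901]  S=[0.4595 0.0686; 0.0686 0.9498]  K=[-0.8299 -0.0370; -0.0884 -0.5357]  nu=[-2.0758, -2.1203]  x^+=[5.5300, 2.7494]  P^+=[0.1392 0.0097; 0.0097 0.2373]
step 2: x^-=[6.3548, 2.7494]  P^-=[0.2564 0.0829; 0.0829 0.4973]  H_jac=[0.9974 0.0000; 0.0000 -0.3822]  S=[0.3951 -0.0396; -0.0396 0.5126]  K=[0.6461 -0.0119; 0.1735 -0.3574]  nu=[-0.7616, 2.2741]  x^+=[5.8357, 1.8046]  P^+=[0.0908 0.0272; 0.0272 0.4151]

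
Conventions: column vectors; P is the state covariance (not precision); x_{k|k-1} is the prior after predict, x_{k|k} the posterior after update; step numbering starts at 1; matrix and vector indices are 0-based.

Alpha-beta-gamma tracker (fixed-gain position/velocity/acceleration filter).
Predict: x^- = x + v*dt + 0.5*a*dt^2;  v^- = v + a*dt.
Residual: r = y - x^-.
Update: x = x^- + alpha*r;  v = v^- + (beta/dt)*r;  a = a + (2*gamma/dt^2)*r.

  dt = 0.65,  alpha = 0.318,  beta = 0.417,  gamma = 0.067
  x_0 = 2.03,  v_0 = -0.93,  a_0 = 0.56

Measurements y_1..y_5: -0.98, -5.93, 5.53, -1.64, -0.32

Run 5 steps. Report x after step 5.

step 1: x_pred=1.5438  r=-2.5238  x^+=0.7412  v^+=-2.1851  a^+=-0.2404
step 2: x_pred=-0.7299  r=-5.2001  x^+=-2.3835  v^+=-5.6775  a^+=-1.8897
step 3: x_pred=-6.4731  r=12.0031  x^+=-2.6561  v^+=0.7946  a^+=1.9172
step 4: x_pred=-1.7346  r=0.0946  x^+=-1.7045  v^+=2.1015  a^+=1.9472
step 5: x_pred=0.0728  r=-0.3928  x^+=-0.0521  v^+=3.1152  a^+=1.8226

x_post = -0.0521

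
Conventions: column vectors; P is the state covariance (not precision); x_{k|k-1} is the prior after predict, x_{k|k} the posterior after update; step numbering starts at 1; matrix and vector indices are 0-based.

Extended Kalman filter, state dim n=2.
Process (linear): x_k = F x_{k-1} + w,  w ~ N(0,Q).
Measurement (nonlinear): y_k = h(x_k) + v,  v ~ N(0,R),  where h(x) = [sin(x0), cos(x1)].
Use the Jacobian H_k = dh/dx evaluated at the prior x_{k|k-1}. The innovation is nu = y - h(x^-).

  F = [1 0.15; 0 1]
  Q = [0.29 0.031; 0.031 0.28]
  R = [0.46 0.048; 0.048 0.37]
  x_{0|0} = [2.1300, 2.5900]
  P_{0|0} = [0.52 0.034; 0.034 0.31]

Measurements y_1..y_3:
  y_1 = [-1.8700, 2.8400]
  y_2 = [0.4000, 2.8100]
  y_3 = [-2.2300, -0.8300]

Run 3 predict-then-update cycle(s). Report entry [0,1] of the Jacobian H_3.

H_jac[0,1] = 0.0000

step 1: x^-=[2.5185, 2.5900]  P^-=[0.8272 0.1115; 0.1115 0.5900]  H_jac=[-0.8121 0.0000; 0.0000 -0.5240]  S=[1.0055 0.0955; 0.0955 0.5320]  K=[-0.6690 0.0102; -0.0355 -0.5748]  nu=[-2.4535, 3.6917]  x^+=[4.1977, 0.5552]  P^+=[0.3784 0.0541; 0.0541 0.4091]
step 2: x^-=[4.2809, 0.5552]  P^-=[0.6938 0.1464; 0.1464 0.6891]  H_jac=[-0.4182 0.0000; 0.0000 -0.5271]  S=[0.5813 0.0803; 0.0803 0.5614]  K=[-0.4898 -0.0674; -0.0163 -0.6446]  nu=[1.3084, 1.9602]  x^+=[3.5079, -0.7297]  P^+=[0.5465 0.0919; 0.0919 0.4540]
step 3: x^-=[3.3985, -0.7297]  P^-=[0.8743 0.1910; 0.1910 0.7340]  H_jac=[-0.9672 0.0000; 0.0000 0.6666]  S=[1.2778 -0.0752; -0.0752 0.6962]  K=[-0.6551 0.1122; -0.1039 0.6916]  nu=[-1.9759, -1.5754]  x^+=[4.5162, -1.6139]  P^+=[0.3060 0.0151; 0.0151 0.3764]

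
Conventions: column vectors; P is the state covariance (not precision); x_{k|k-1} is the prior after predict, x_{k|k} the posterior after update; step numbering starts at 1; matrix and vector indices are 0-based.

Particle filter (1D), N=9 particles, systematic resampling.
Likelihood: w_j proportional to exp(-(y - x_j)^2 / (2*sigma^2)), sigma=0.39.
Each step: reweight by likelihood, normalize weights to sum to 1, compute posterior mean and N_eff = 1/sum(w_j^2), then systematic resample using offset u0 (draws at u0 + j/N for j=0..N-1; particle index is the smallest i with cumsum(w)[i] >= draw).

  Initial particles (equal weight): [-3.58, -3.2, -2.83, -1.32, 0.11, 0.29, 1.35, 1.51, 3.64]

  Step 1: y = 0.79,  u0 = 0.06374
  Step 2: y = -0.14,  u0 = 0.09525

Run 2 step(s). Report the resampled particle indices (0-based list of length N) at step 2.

step 1: w=[0.0000, 0.0000, 0.0000, 0.0000, 0.1827, 0.3673, 0.2980, 0.1520, 0.0000]  mean=0.7584  Neff=3.5690  idx=[4, 4, 5, 5, 5, 6, 6, 6, 7]
step 2: w=[0.2494, 0.2494, 0.1668, 0.1668, 0.1668, 0.0002, 0.0002, 0.0002, 0.0000]  mean=0.2009  Neff=4.8093  idx=[0, 0, 1, 1, 2, 2, 3, 4, 4]

resampled_idx = [0, 0, 1, 1, 2, 2, 3, 4, 4]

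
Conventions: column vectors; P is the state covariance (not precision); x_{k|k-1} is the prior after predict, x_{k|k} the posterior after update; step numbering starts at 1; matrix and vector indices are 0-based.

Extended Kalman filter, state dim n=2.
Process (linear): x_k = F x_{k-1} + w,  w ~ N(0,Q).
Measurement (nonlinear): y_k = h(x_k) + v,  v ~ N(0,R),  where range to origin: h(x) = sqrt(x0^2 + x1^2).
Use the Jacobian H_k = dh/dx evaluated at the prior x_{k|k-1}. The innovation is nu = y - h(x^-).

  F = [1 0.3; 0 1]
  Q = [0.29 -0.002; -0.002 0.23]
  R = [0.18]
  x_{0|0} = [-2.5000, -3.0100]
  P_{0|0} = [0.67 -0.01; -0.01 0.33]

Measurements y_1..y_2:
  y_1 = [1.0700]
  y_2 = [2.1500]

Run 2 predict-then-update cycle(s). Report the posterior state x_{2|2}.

step 1: x^-=[-3.4030, -3.0100]  P^-=[0.9837 0.0870; 0.0870 0.5600]  H_jac=[-0.7490 -0.6625]  S=[1.0641]  K=[-0.7466; -0.4099]  nu=[-3.4732]  x^+=[-0.8098, -1.5863]  P^+=[0.3905 -0.2387; -0.2387 0.3812]
step 2: x^-=[-1.2857, -1.5863]  P^-=[0.5716 -0.1263; -0.1263 0.6112]  H_jac=[-0.6297 -0.7769]  S=[0.6519]  K=[-0.4016; -0.6063]  nu=[0.1081]  x^+=[-1.3291, -1.6518]  P^+=[0.4665 -0.2851; -0.2851 0.3715]

x_post = [-1.3291, -1.6518]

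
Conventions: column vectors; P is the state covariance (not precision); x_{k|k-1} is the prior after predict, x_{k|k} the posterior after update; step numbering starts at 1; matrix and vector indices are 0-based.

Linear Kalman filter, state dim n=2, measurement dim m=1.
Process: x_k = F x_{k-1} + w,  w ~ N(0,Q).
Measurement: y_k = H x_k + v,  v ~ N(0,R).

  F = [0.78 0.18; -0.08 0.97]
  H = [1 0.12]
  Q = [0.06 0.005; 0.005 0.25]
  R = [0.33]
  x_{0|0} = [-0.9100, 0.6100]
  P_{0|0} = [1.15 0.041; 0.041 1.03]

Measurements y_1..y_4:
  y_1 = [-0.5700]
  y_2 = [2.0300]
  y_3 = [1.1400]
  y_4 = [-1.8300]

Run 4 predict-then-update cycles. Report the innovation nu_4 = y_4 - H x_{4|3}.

step 1: x^-=[-0.6000, 0.6645]  P^-=[0.8045 0.1435; 0.1435 1.2201]  S=[1.1866]  K=[0.6926; 0.2443]  nu=[-0.0497]  x^+=[-0.6344, 0.6523]  P^+=[0.2354 -0.0573; -0.0573 1.1493]
step 2: x^-=[-0.3774, 0.6835]  P^-=[0.2244 0.1485; 0.1485 1.3418]  S=[0.6093]  K=[0.3975; 0.5079]  nu=[2.3254]  x^+=[0.5469, 1.8646]  P^+=[0.1281 0.0255; 0.0255 1.1846]
step 3: x^-=[0.7622, 1.7649]  P^-=[0.1835 0.2227; 0.2227 1.3614]  S=[0.5865]  K=[0.3584; 0.6583]  nu=[0.1660]  x^+=[0.8217, 1.8742]  P^+=[0.1081 0.0844; 0.0844 1.1073]
step 4: x^-=[0.9783, 1.7522]  P^-=[0.1854 0.2542; 0.2542 1.2794]  S=[0.5948]  K=[0.3629; 0.6855]  nu=[-3.0185]  x^+=[-0.1172, -0.3170]  P^+=[0.1070 0.1062; 0.1062 0.9999]

innov = [-3.0185]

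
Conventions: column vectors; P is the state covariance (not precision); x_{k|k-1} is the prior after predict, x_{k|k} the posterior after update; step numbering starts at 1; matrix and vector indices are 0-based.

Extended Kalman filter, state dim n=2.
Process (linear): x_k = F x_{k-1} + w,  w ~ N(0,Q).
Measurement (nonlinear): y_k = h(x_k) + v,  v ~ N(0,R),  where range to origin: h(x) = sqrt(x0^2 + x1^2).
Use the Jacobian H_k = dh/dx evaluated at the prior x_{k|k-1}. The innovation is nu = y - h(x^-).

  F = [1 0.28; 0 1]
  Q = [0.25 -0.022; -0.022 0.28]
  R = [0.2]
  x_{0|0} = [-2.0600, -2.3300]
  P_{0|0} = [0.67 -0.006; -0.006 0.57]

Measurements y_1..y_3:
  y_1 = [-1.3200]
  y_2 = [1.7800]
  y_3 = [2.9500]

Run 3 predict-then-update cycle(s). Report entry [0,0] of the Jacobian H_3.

step 1: x^-=[-2.7124, -2.3300]  P^-=[0.9613 0.1316; 0.1316 0.8500]  H_jac=[-0.7586 -0.6516]  S=[1.2442]  K=[-0.6550; -0.5254]  nu=[-4.8958]  x^+=[0.4945, 0.2423]  P^+=[0.4275 -0.2966; -0.2966 0.5065]
step 2: x^-=[0.5624, 0.2423]  P^-=[0.5511 -0.1768; -0.1768 0.7865]  H_jac=[0.9184 0.3957]  S=[0.6595]  K=[0.6614; 0.2258]  nu=[1.1677]  x^+=[1.3346, 0.5059]  P^+=[0.2626 -0.2752; -0.2752 0.7529]
step 3: x^-=[1.4763, 0.5059]  P^-=[0.4175 -0.0864; -0.0864 1.0329]  H_jac=[0.9460 0.3242]  S=[0.6292]  K=[0.5832; 0.4023]  nu=[1.3894]  x^+=[2.2866, 1.0648]  P^+=[0.2035 -0.2340; -0.2340 0.9311]

H_jac[0,0] = 0.9460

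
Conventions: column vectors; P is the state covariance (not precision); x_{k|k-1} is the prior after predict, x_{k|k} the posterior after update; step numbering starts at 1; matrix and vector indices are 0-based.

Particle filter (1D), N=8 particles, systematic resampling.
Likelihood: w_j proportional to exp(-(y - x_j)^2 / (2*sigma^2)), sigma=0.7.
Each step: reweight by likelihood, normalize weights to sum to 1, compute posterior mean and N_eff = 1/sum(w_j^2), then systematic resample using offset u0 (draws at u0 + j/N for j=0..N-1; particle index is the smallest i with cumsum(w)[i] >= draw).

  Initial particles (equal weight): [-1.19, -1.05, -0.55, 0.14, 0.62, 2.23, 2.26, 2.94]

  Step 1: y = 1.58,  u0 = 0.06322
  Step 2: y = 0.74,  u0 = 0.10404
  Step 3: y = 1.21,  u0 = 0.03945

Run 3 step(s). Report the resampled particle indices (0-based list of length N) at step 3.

resampled_idx = [0, 2, 2, 3, 4, 4, 5, 6]

step 1: w=[0.0002, 0.0004, 0.0050, 0.0619, 0.2005, 0.3337, 0.3204, 0.0778]  mean=1.8265  Neff=3.7858  idx=[3, 4, 5, 5, 5, 6, 6, 7]
step 2: w=[0.3168, 0.4508, 0.0475, 0.0475, 0.0475, 0.0433, 0.0433, 0.0033]  mean=0.8469  Neff=3.1831  idx=[0, 0, 1, 1, 1, 1, 3, 6]
step 3: w=[0.0759, 0.0759, 0.1711, 0.1711, 0.1711, 0.1711, 0.0844, 0.0793]  mean=0.8131  Neff=7.0386  idx=[0, 2, 2, 3, 4, 4, 5, 6]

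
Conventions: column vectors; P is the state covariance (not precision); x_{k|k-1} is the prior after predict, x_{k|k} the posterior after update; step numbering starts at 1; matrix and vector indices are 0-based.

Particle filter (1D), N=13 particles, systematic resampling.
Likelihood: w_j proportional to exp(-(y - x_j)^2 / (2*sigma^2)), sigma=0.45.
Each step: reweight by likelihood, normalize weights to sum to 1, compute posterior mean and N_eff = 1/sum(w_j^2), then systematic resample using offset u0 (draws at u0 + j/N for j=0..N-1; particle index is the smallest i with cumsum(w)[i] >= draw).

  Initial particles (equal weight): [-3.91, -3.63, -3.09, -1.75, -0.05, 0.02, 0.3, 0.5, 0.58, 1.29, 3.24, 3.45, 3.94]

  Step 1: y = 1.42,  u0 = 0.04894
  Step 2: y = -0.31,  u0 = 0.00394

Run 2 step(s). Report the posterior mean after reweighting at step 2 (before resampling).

step 1: w=[0.0000, 0.0000, 0.0000, 0.0000, 0.0037, 0.0060, 0.0343, 0.0940, 0.1331, 0.7287, 0.0002, 0.0000, 0.0000]  mean=1.0752  Neff=1.7895  idx=[7, 7, 8, 9, 9, 9, 9, 9, 9, 9, 9, 9, 9]
step 2: w=[0.3564, 0.3564, 0.2548, 0.0032, 0.0032, 0.0032, 0.0032, 0.0032, 0.0032, 0.0032, 0.0032, 0.0032, 0.0032]  mean=0.5460  Neff=3.1339  idx=[0, 0, 0, 0, 0, 1, 1, 1, 1, 1, 2, 2, 2]

post_mean = 0.5460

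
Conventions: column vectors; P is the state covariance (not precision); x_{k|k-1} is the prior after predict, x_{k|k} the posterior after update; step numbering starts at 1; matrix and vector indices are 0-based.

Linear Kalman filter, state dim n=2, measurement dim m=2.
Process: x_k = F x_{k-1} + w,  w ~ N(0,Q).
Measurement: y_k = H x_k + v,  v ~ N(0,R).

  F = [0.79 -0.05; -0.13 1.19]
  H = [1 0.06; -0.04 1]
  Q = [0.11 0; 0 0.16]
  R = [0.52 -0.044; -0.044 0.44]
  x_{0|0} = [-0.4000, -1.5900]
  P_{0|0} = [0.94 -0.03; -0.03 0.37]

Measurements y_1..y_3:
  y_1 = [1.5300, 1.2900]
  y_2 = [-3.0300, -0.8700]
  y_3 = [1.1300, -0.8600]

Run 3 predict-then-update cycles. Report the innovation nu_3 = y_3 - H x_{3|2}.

innov = [1.6993, -0.3781]

step 1: x^-=[-0.2365, -1.8401]  P^-=[0.6999 -0.1470; -0.1470 0.7091]  S=[1.2049 -0.1760; -0.1760 1.1620]  K=[0.5641 -0.0651; 0.0033 0.6158]  nu=[1.8769, 3.1206]  x^+=[0.6191, 0.0879]  P^+=[0.2987 -0.0415; -0.0415 0.2692]
step 2: x^-=[0.4847, 0.0241]  P^-=[0.3004 -0.0860; -0.0860 0.5590]  S=[0.8121 -0.1083; -0.1083 1.0064]  K=[0.3556 -0.0591; 0.0101 0.5600]  nu=[-3.5162, -0.8747]  x^+=[-0.7141, -0.5011]  P^+=[0.1896 -0.0341; -0.0341 0.2446]
step 3: x^-=[-0.5391, -0.5035]  P^-=[0.2316 -0.0663; -0.0663 0.5201]  S=[0.7455 -0.0882; -0.0882 0.9658]  K=[0.2993 -0.0509; 0.0172 0.5428]  nu=[1.6993, -0.3781]  x^+=[-0.0112, -0.6796]  P^+=[0.1596 -0.0292; -0.0292 0.2369]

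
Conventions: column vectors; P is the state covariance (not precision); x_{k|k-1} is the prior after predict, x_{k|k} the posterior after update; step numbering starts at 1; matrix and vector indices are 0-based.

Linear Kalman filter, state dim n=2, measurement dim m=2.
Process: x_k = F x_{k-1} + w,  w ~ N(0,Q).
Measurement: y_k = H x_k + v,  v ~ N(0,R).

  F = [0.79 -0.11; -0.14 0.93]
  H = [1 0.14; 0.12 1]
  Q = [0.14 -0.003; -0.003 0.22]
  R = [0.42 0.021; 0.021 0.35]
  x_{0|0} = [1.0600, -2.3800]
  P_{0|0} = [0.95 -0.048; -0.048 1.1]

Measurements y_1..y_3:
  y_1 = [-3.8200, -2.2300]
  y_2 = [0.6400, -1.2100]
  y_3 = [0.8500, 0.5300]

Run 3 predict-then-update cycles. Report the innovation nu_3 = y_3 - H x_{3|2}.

step 1: x^-=[1.0992, -2.3618]  P^-=[0.7545 -0.2566; -0.2566 1.2025]  S=[1.1263 0.0190; 0.0190 1.5018]  K=[0.6401 -0.1187; -0.0915 0.7814]  nu=[-4.5885, -0.0001]  x^+=[-1.8377, -1.9419]  P^+=[0.2749 -0.0611; -0.0611 0.2789]
step 2: x^-=[-1.2382, -1.5487]  P^-=[0.3255 -0.1077; -0.1077 0.4825]  S=[0.7248 0.0181; 0.0181 0.8113]  K=[0.4307 -0.0942; -0.0699 0.5803]  nu=[2.0950, 0.4873]  x^+=[-0.3819, -1.4124]  P^+=[0.1854 -0.0462; -0.0462 0.2072]
step 3: x^-=[-0.1463, -1.2601]  P^-=[0.2662 -0.0793; -0.0793 0.4149]  S=[0.6721 0.0304; 0.0304 0.7496]  K=[0.3831 -0.0787; -0.0562 0.5430]  nu=[1.1727, 1.8076]  x^+=[0.1607, -0.3444]  P^+=[0.1648 -0.0393; -0.0393 0.1936]

innov = [1.1727, 1.8076]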